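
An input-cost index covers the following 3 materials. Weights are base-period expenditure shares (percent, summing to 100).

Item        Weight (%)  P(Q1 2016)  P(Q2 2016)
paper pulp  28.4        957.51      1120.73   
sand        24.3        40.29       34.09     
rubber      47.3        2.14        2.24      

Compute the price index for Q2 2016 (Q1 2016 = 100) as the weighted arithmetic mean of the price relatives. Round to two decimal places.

103.31

paper pulp: 28.4 × (1120.73/957.51) = 28.4 × 1.170463 = 33.2411
sand: 24.3 × (34.09/40.29) = 24.3 × 0.846116 = 20.5606
rubber: 47.3 × (2.24/2.14) = 47.3 × 1.046729 = 49.5103
Index = Σ wᵢ·(p₁ᵢ/p₀ᵢ) = 33.2411 + 20.5606 + 49.5103 = 103.3120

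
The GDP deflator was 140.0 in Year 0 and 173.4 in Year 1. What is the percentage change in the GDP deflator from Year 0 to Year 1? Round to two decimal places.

23.86%

Change = (173.4 − 140.0) / 140.0 × 100
       = 33.4 / 140.0 × 100 = 23.8571%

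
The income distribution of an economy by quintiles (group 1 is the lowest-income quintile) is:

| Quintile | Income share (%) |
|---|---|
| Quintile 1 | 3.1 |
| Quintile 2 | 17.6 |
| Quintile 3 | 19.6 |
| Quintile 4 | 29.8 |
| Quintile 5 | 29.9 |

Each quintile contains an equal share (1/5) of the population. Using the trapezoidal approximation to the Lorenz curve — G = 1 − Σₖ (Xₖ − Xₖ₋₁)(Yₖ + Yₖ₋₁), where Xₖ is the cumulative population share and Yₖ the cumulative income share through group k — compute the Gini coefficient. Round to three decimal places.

0.263

Cumulative income shares Yₖ: 0.0310, 0.2070, 0.4030, 0.7010, 1.0000
Σ (Xₖ−Xₖ₋₁)(Yₖ+Yₖ₋₁) = (1/5)(0.0310+0.0000) + (1/5)(0.2070+0.0310) + (1/5)(0.4030+0.2070) + (1/5)(0.7010+0.4030) + (1/5)(1.0000+0.7010)
  = 0.0062 + 0.0476 + 0.1220 + 0.2208 + 0.3402 = 0.7368
G = 1 − 0.7368 = 0.2632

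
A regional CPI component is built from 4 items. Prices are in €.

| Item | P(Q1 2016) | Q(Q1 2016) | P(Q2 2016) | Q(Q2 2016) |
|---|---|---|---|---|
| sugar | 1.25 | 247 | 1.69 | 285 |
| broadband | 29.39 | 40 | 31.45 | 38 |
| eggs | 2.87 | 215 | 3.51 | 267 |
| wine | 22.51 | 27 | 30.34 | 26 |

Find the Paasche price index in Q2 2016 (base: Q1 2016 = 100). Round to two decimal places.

Paasche price index uses current-period quantities as weights.
ΣP(Q2 2016)·Q(Q2 2016) = 1.69×285 + 31.45×38 + 3.51×267 + 30.34×26 = 481.65 + 1195.1 + 937.17 + 788.84 = 3402.76
ΣP(Q1 2016)·Q(Q2 2016) = 1.25×285 + 29.39×38 + 2.87×267 + 22.51×26 = 356.25 + 1116.82 + 766.29 + 585.26 = 2824.62
Index = 3402.76 / 2824.62 × 100 = 120.4679

120.47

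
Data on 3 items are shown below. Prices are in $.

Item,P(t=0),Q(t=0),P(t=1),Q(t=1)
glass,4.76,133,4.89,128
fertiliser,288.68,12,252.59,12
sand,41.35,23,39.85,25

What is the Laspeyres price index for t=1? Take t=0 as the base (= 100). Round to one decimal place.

Laspeyres price index uses base-period quantities as weights.
ΣP(t=1)·Q(t=0) = 4.89×133 + 252.59×12 + 39.85×23 = 650.37 + 3031.08 + 916.55 = 4598
ΣP(t=0)·Q(t=0) = 4.76×133 + 288.68×12 + 41.35×23 = 633.08 + 3464.16 + 951.05 = 5048.29
Index = 4598 / 5048.29 × 100 = 91.0803

91.1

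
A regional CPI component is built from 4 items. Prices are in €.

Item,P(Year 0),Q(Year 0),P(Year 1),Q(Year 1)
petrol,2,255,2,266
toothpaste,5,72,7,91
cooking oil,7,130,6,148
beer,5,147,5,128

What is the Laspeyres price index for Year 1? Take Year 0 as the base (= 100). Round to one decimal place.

Laspeyres price index uses base-period quantities as weights.
ΣP(Year 1)·Q(Year 0) = 2×255 + 7×72 + 6×130 + 5×147 = 510 + 504 + 780 + 735 = 2529
ΣP(Year 0)·Q(Year 0) = 2×255 + 5×72 + 7×130 + 5×147 = 510 + 360 + 910 + 735 = 2515
Index = 2529 / 2515 × 100 = 100.5567

100.6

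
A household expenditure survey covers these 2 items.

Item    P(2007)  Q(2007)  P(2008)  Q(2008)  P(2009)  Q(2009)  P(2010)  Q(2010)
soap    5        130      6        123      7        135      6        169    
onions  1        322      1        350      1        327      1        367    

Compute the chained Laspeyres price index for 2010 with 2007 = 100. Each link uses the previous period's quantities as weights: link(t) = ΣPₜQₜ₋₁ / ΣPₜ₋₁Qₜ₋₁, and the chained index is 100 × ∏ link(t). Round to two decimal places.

Link 2007→2008:
ΣP(2008)Q(2007) = 6×130 + 1×322 = 780 + 322 = 1102
ΣP(2007)Q(2007) = 5×130 + 1×322 = 650 + 322 = 972
link = 1102/972 = 1.133745
Link 2008→2009:
ΣP(2009)Q(2008) = 7×123 + 1×350 = 861 + 350 = 1211
ΣP(2008)Q(2008) = 6×123 + 1×350 = 738 + 350 = 1088
link = 1211/1088 = 1.113051
Link 2009→2010:
ΣP(2010)Q(2009) = 6×135 + 1×327 = 810 + 327 = 1137
ΣP(2009)Q(2009) = 7×135 + 1×327 = 945 + 327 = 1272
link = 1137/1272 = 0.893868
Chained index = 100 × 1.133745 × 1.113051 × 0.893868 = 112.7987

112.80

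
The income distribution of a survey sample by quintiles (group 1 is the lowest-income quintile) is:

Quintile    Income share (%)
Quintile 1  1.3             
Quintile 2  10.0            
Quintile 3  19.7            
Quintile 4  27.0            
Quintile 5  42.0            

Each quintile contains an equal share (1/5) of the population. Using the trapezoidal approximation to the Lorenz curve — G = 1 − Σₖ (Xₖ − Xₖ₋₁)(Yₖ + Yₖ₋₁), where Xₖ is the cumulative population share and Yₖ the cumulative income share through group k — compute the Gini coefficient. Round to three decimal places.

0.394

Cumulative income shares Yₖ: 0.0130, 0.1130, 0.3100, 0.5800, 1.0000
Σ (Xₖ−Xₖ₋₁)(Yₖ+Yₖ₋₁) = (1/5)(0.0130+0.0000) + (1/5)(0.1130+0.0130) + (1/5)(0.3100+0.1130) + (1/5)(0.5800+0.3100) + (1/5)(1.0000+0.5800)
  = 0.0026 + 0.0252 + 0.0846 + 0.1780 + 0.3160 = 0.6064
G = 1 − 0.6064 = 0.3936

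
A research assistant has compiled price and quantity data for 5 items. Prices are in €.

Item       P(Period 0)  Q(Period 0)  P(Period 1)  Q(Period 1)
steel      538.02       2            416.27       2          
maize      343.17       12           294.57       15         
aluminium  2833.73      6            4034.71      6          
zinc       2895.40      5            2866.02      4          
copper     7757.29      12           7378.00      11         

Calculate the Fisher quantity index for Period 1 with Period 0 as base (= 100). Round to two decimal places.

Laspeyres component (base-period weights):
ΣP(Period 0)Q(Period 1) = 538.02×2 + 343.17×15 + 2833.73×6 + 2895.40×4 + 7757.29×11 = 1076.04 + 5147.55 + 17002.38 + 11581.6 + 85330.19 = 120137.76
ΣP(Period 0)Q(Period 0) = 538.02×2 + 343.17×12 + 2833.73×6 + 2895.40×5 + 7757.29×12 = 1076.04 + 4118.04 + 17002.38 + 14477 + 93087.48 = 129760.94
L = 120137.76 / 129760.94 × 100 = 92.5839
Paasche component (current-period weights):
ΣP(Period 1)Q(Period 1) = 416.27×2 + 294.57×15 + 4034.71×6 + 2866.02×4 + 7378.00×11 = 832.54 + 4418.55 + 24208.26 + 11464.08 + 81158 = 122081.43
ΣP(Period 1)Q(Period 0) = 416.27×2 + 294.57×12 + 4034.71×6 + 2866.02×5 + 7378.00×12 = 832.54 + 3534.84 + 24208.26 + 14330.1 + 88536 = 131441.74
P = 122081.43 / 131441.74 × 100 = 92.8787
Fisher = √(L × P) = √(92.5839 × 92.8787) = 92.7312

92.73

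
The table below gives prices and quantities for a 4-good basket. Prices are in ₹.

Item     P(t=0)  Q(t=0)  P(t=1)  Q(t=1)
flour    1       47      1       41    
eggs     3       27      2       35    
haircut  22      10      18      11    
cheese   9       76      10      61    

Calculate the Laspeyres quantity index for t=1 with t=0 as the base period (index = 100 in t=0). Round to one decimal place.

Laspeyres quantity index uses base-period prices as weights.
ΣP(t=0)·Q(t=1) = 1×41 + 3×35 + 22×11 + 9×61 = 41 + 105 + 242 + 549 = 937
ΣP(t=0)·Q(t=0) = 1×47 + 3×27 + 22×10 + 9×76 = 47 + 81 + 220 + 684 = 1032
Index = 937 / 1032 × 100 = 90.7946

90.8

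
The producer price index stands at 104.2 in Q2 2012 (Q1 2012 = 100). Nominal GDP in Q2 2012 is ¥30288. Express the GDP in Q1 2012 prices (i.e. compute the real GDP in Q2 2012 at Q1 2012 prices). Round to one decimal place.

29067.2

Real = Nominal ÷ (Index/100) = 30288 ÷ (104.2/100)
     = 30288 ÷ 1.042 = 29067.1785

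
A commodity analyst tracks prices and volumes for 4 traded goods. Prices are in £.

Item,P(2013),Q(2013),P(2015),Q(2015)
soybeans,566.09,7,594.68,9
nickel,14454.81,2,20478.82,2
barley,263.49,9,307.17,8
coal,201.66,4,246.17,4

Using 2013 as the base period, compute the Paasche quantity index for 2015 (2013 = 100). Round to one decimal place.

101.8

Paasche quantity index uses current-period prices as weights.
ΣP(2015)·Q(2015) = 594.68×9 + 20478.82×2 + 307.17×8 + 246.17×4 = 5352.12 + 40957.64 + 2457.36 + 984.68 = 49751.8
ΣP(2015)·Q(2013) = 594.68×7 + 20478.82×2 + 307.17×9 + 246.17×4 = 4162.76 + 40957.64 + 2764.53 + 984.68 = 48869.61
Index = 49751.8 / 48869.61 × 100 = 101.8052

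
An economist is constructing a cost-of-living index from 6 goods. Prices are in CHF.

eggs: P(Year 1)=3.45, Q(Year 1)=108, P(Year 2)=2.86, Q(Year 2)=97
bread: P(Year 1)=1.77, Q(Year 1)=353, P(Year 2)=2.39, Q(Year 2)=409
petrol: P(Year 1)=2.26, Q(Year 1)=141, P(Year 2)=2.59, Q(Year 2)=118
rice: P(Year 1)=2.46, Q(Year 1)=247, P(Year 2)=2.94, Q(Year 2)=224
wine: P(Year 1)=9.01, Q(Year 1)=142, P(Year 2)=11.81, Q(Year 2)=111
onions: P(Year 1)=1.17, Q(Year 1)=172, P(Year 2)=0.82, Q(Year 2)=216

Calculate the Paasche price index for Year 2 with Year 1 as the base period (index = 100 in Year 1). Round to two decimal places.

Paasche price index uses current-period quantities as weights.
ΣP(Year 2)·Q(Year 2) = 2.86×97 + 2.39×409 + 2.59×118 + 2.94×224 + 11.81×111 + 0.82×216 = 277.42 + 977.51 + 305.62 + 658.56 + 1310.91 + 177.12 = 3707.14
ΣP(Year 1)·Q(Year 2) = 3.45×97 + 1.77×409 + 2.26×118 + 2.46×224 + 9.01×111 + 1.17×216 = 334.65 + 723.93 + 266.68 + 551.04 + 1000.11 + 252.72 = 3129.13
Index = 3707.14 / 3129.13 × 100 = 118.4719

118.47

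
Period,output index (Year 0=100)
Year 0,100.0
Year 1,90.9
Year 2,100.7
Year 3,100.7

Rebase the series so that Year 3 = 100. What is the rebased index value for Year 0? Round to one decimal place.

99.3

Rebased(Year 0) = 100.0 / 100.7 × 100 = 99.3049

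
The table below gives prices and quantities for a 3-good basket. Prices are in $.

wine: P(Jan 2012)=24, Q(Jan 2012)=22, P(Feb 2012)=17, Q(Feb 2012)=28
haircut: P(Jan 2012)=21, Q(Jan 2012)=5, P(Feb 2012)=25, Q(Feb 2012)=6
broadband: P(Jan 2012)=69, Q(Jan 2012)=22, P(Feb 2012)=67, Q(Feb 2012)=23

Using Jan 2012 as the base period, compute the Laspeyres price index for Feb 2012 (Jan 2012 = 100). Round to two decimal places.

Laspeyres price index uses base-period quantities as weights.
ΣP(Feb 2012)·Q(Jan 2012) = 17×22 + 25×5 + 67×22 = 374 + 125 + 1474 = 1973
ΣP(Jan 2012)·Q(Jan 2012) = 24×22 + 21×5 + 69×22 = 528 + 105 + 1518 = 2151
Index = 1973 / 2151 × 100 = 91.7248

91.72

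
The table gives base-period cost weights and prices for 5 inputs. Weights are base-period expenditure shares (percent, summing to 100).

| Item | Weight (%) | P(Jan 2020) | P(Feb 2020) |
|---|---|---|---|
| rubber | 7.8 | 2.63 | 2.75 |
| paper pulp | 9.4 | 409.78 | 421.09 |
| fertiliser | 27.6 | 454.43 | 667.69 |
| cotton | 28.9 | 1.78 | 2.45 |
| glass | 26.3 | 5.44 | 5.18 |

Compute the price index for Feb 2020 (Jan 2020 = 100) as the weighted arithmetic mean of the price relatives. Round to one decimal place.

123.2

rubber: 7.8 × (2.75/2.63) = 7.8 × 1.045627 = 8.1559
paper pulp: 9.4 × (421.09/409.78) = 9.4 × 1.027600 = 9.6594
fertiliser: 27.6 × (667.69/454.43) = 27.6 × 1.469291 = 40.5524
cotton: 28.9 × (2.45/1.78) = 28.9 × 1.376404 = 39.7781
glass: 26.3 × (5.18/5.44) = 26.3 × 0.952206 = 25.0430
Index = Σ wᵢ·(p₁ᵢ/p₀ᵢ) = 8.1559 + 9.6594 + 40.5524 + 39.7781 + 25.0430 = 123.1889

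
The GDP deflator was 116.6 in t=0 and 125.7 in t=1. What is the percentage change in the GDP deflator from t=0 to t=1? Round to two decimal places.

7.80%

Change = (125.7 − 116.6) / 116.6 × 100
       = 9.1 / 116.6 × 100 = 7.8045%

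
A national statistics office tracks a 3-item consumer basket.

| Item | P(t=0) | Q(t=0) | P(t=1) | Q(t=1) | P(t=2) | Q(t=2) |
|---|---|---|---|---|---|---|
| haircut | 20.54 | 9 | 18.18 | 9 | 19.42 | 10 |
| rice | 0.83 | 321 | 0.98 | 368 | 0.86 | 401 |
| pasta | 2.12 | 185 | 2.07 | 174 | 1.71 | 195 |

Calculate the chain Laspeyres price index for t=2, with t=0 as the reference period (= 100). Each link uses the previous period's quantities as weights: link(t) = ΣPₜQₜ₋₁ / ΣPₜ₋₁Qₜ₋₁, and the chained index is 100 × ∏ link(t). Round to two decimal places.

91.05

Link t=0→t=1:
ΣP(t=1)Q(t=0) = 18.18×9 + 0.98×321 + 2.07×185 = 163.62 + 314.58 + 382.95 = 861.15
ΣP(t=0)Q(t=0) = 20.54×9 + 0.83×321 + 2.12×185 = 184.86 + 266.43 + 392.2 = 843.49
link = 861.15/843.49 = 1.020937
Link t=1→t=2:
ΣP(t=2)Q(t=1) = 19.42×9 + 0.86×368 + 1.71×174 = 174.78 + 316.48 + 297.54 = 788.8
ΣP(t=1)Q(t=1) = 18.18×9 + 0.98×368 + 2.07×174 = 163.62 + 360.64 + 360.18 = 884.44
link = 788.8/884.44 = 0.891864
Chained index = 100 × 1.020937 × 0.891864 = 91.0537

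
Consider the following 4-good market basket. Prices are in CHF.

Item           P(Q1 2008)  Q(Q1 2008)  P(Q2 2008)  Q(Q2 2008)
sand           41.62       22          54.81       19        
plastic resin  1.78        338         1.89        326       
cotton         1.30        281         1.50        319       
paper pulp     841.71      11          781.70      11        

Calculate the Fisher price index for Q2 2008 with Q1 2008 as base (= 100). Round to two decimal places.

97.36

Laspeyres component (base-period weights):
ΣP(Q2 2008)Q(Q1 2008) = 54.81×22 + 1.89×338 + 1.50×281 + 781.70×11 = 1205.82 + 638.82 + 421.5 + 8598.7 = 10864.84
ΣP(Q1 2008)Q(Q1 2008) = 41.62×22 + 1.78×338 + 1.30×281 + 841.71×11 = 915.64 + 601.64 + 365.3 + 9258.81 = 11141.39
L = 10864.84 / 11141.39 × 100 = 97.5178
Paasche component (current-period weights):
ΣP(Q2 2008)Q(Q2 2008) = 54.81×19 + 1.89×326 + 1.50×319 + 781.70×11 = 1041.39 + 616.14 + 478.5 + 8598.7 = 10734.73
ΣP(Q1 2008)Q(Q2 2008) = 41.62×19 + 1.78×326 + 1.30×319 + 841.71×11 = 790.78 + 580.28 + 414.7 + 9258.81 = 11044.57
P = 10734.73 / 11044.57 × 100 = 97.1946
Fisher = √(L × P) = √(97.5178 × 97.1946) = 97.3561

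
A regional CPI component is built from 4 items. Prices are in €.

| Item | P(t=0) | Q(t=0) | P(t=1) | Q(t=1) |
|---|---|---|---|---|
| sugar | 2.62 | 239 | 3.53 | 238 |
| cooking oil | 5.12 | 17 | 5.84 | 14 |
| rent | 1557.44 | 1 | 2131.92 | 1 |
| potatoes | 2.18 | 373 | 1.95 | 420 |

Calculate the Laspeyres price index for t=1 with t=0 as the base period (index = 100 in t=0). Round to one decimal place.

123.3

Laspeyres price index uses base-period quantities as weights.
ΣP(t=1)·Q(t=0) = 3.53×239 + 5.84×17 + 2131.92×1 + 1.95×373 = 843.67 + 99.28 + 2131.92 + 727.35 = 3802.22
ΣP(t=0)·Q(t=0) = 2.62×239 + 5.12×17 + 1557.44×1 + 2.18×373 = 626.18 + 87.04 + 1557.44 + 813.14 = 3083.8
Index = 3802.22 / 3083.8 × 100 = 123.2966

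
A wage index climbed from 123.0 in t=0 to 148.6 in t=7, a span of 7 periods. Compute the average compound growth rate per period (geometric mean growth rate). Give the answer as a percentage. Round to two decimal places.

Growth factor = (148.6/123.0)^(1/7) = (1.208130)^(1/7) = 1.027379
Growth rate = 1.027379 − 1 = 0.027379 = 2.7379%

2.74%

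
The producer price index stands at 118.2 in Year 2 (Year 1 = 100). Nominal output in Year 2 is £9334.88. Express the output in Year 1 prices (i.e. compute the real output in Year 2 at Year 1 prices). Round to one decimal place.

7897.5

Real = Nominal ÷ (Index/100) = 9334.88 ÷ (118.2/100)
     = 9334.88 ÷ 1.182 = 7897.5296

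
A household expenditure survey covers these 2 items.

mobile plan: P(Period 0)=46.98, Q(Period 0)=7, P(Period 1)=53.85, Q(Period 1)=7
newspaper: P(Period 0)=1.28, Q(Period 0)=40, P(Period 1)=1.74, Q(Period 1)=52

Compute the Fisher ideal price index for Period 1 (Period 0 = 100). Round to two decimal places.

117.85

Laspeyres component (base-period weights):
ΣP(Period 1)Q(Period 0) = 53.85×7 + 1.74×40 = 376.95 + 69.6 = 446.55
ΣP(Period 0)Q(Period 0) = 46.98×7 + 1.28×40 = 328.86 + 51.2 = 380.06
L = 446.55 / 380.06 × 100 = 117.4946
Paasche component (current-period weights):
ΣP(Period 1)Q(Period 1) = 53.85×7 + 1.74×52 = 376.95 + 90.48 = 467.43
ΣP(Period 0)Q(Period 1) = 46.98×7 + 1.28×52 = 328.86 + 66.56 = 395.42
P = 467.43 / 395.42 × 100 = 118.2110
Fisher = √(L × P) = √(117.4946 × 118.2110) = 117.8523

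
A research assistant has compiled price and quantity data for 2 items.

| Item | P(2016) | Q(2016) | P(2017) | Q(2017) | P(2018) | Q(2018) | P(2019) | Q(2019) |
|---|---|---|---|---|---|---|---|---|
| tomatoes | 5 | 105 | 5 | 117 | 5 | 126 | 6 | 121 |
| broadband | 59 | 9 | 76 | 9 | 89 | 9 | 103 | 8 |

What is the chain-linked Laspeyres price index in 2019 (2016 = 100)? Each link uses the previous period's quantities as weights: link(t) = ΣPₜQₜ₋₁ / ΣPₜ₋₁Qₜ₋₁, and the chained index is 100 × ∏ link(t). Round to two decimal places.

147.06

Link 2016→2017:
ΣP(2017)Q(2016) = 5×105 + 76×9 = 525 + 684 = 1209
ΣP(2016)Q(2016) = 5×105 + 59×9 = 525 + 531 = 1056
link = 1209/1056 = 1.144886
Link 2017→2018:
ΣP(2018)Q(2017) = 5×117 + 89×9 = 585 + 801 = 1386
ΣP(2017)Q(2017) = 5×117 + 76×9 = 585 + 684 = 1269
link = 1386/1269 = 1.092199
Link 2018→2019:
ΣP(2019)Q(2018) = 6×126 + 103×9 = 756 + 927 = 1683
ΣP(2018)Q(2018) = 5×126 + 89×9 = 630 + 801 = 1431
link = 1683/1431 = 1.176101
Chained index = 100 × 1.144886 × 1.092199 × 1.176101 = 147.0647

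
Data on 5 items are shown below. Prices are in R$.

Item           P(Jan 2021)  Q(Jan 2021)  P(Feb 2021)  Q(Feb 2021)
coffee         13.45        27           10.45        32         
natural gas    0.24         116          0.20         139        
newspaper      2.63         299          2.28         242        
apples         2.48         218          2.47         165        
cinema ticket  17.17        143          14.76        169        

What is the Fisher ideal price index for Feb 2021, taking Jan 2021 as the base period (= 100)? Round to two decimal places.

Laspeyres component (base-period weights):
ΣP(Feb 2021)Q(Jan 2021) = 10.45×27 + 0.20×116 + 2.28×299 + 2.47×218 + 14.76×143 = 282.15 + 23.2 + 681.72 + 538.46 + 2110.68 = 3636.21
ΣP(Jan 2021)Q(Jan 2021) = 13.45×27 + 0.24×116 + 2.63×299 + 2.48×218 + 17.17×143 = 363.15 + 27.84 + 786.37 + 540.64 + 2455.31 = 4173.31
L = 3636.21 / 4173.31 × 100 = 87.1301
Paasche component (current-period weights):
ΣP(Feb 2021)Q(Feb 2021) = 10.45×32 + 0.20×139 + 2.28×242 + 2.47×165 + 14.76×169 = 334.4 + 27.8 + 551.76 + 407.55 + 2494.44 = 3815.95
ΣP(Jan 2021)Q(Feb 2021) = 13.45×32 + 0.24×139 + 2.63×242 + 2.48×165 + 17.17×169 = 430.4 + 33.36 + 636.46 + 409.2 + 2901.73 = 4411.15
P = 3815.95 / 4411.15 × 100 = 86.5069
Fisher = √(L × P) = √(87.1301 × 86.5069) = 86.8180

86.82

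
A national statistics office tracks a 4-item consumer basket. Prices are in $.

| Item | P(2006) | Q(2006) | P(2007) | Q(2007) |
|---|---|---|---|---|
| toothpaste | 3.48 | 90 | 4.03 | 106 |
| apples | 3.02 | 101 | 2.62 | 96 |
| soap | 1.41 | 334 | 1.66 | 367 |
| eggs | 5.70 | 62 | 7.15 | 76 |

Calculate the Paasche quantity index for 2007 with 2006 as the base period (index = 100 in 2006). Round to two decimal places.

Paasche quantity index uses current-period prices as weights.
ΣP(2007)·Q(2007) = 4.03×106 + 2.62×96 + 1.66×367 + 7.15×76 = 427.18 + 251.52 + 609.22 + 543.4 = 1831.32
ΣP(2007)·Q(2006) = 4.03×90 + 2.62×101 + 1.66×334 + 7.15×62 = 362.7 + 264.62 + 554.44 + 443.3 = 1625.06
Index = 1831.32 / 1625.06 × 100 = 112.6925

112.69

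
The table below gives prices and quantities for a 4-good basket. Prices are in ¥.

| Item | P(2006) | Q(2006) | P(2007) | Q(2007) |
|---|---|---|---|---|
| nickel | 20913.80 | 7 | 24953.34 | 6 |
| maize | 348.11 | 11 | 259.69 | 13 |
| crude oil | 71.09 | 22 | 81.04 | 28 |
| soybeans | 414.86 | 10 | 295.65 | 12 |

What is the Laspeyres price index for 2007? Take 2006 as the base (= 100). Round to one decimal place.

Laspeyres price index uses base-period quantities as weights.
ΣP(2007)·Q(2006) = 24953.34×7 + 259.69×11 + 81.04×22 + 295.65×10 = 174673.38 + 2856.59 + 1782.88 + 2956.5 = 182269.35
ΣP(2006)·Q(2006) = 20913.80×7 + 348.11×11 + 71.09×22 + 414.86×10 = 146396.6 + 3829.21 + 1563.98 + 4148.6 = 155938.39
Index = 182269.35 / 155938.39 × 100 = 116.8855

116.9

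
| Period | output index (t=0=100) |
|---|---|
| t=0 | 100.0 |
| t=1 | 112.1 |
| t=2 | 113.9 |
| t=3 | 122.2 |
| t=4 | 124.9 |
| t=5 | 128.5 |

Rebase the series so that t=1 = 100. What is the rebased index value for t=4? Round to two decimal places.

111.42

Rebased(t=4) = 124.9 / 112.1 × 100 = 111.4184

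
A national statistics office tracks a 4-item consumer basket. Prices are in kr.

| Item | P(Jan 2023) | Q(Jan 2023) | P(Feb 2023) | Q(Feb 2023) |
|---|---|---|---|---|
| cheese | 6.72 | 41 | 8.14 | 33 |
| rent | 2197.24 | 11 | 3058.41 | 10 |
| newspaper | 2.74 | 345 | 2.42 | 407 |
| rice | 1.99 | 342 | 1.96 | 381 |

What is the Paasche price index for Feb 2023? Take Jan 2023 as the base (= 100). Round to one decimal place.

135.4

Paasche price index uses current-period quantities as weights.
ΣP(Feb 2023)·Q(Feb 2023) = 8.14×33 + 3058.41×10 + 2.42×407 + 1.96×381 = 268.62 + 30584.1 + 984.94 + 746.76 = 32584.42
ΣP(Jan 2023)·Q(Feb 2023) = 6.72×33 + 2197.24×10 + 2.74×407 + 1.99×381 = 221.76 + 21972.4 + 1115.18 + 758.19 = 24067.53
Index = 32584.42 / 24067.53 × 100 = 135.3875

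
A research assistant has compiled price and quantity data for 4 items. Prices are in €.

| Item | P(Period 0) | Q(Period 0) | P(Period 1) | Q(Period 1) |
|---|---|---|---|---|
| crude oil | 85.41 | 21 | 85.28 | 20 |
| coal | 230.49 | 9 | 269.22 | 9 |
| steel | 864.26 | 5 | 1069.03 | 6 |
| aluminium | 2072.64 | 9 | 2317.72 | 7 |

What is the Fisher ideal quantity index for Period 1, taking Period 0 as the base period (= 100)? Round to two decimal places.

Laspeyres component (base-period weights):
ΣP(Period 0)Q(Period 1) = 85.41×20 + 230.49×9 + 864.26×6 + 2072.64×7 = 1708.2 + 2074.41 + 5185.56 + 14508.48 = 23476.65
ΣP(Period 0)Q(Period 0) = 85.41×21 + 230.49×9 + 864.26×5 + 2072.64×9 = 1793.61 + 2074.41 + 4321.3 + 18653.76 = 26843.08
L = 23476.65 / 26843.08 × 100 = 87.4589
Paasche component (current-period weights):
ΣP(Period 1)Q(Period 1) = 85.28×20 + 269.22×9 + 1069.03×6 + 2317.72×7 = 1705.6 + 2422.98 + 6414.18 + 16224.04 = 26766.8
ΣP(Period 1)Q(Period 0) = 85.28×21 + 269.22×9 + 1069.03×5 + 2317.72×9 = 1790.88 + 2422.98 + 5345.15 + 20859.48 = 30418.49
P = 26766.8 / 30418.49 × 100 = 87.9952
Fisher = √(L × P) = √(87.4589 × 87.9952) = 87.7266

87.73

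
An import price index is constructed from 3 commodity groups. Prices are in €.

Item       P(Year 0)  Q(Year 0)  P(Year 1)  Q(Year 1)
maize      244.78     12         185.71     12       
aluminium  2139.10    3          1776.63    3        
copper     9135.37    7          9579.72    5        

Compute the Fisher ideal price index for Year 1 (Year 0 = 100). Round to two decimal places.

101.28

Laspeyres component (base-period weights):
ΣP(Year 1)Q(Year 0) = 185.71×12 + 1776.63×3 + 9579.72×7 = 2228.52 + 5329.89 + 67058.04 = 74616.45
ΣP(Year 0)Q(Year 0) = 244.78×12 + 2139.10×3 + 9135.37×7 = 2937.36 + 6417.3 + 63947.59 = 73302.25
L = 74616.45 / 73302.25 × 100 = 101.7929
Paasche component (current-period weights):
ΣP(Year 1)Q(Year 1) = 185.71×12 + 1776.63×3 + 9579.72×5 = 2228.52 + 5329.89 + 47898.6 = 55457.01
ΣP(Year 0)Q(Year 1) = 244.78×12 + 2139.10×3 + 9135.37×5 = 2937.36 + 6417.3 + 45676.85 = 55031.51
P = 55457.01 / 55031.51 × 100 = 100.7732
Fisher = √(L × P) = √(101.7929 × 100.7732) = 101.2817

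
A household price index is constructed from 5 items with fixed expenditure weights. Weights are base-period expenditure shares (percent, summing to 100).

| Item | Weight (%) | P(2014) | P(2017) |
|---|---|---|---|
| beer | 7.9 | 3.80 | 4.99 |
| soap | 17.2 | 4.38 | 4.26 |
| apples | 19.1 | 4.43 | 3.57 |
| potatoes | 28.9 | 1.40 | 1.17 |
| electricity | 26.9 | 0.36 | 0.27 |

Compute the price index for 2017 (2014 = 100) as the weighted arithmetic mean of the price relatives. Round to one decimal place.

86.8

beer: 7.9 × (4.99/3.80) = 7.9 × 1.313158 = 10.3739
soap: 17.2 × (4.26/4.38) = 17.2 × 0.972603 = 16.7288
apples: 19.1 × (3.57/4.43) = 19.1 × 0.805869 = 15.3921
potatoes: 28.9 × (1.17/1.40) = 28.9 × 0.835714 = 24.1521
electricity: 26.9 × (0.27/0.36) = 26.9 × 0.750000 = 20.1750
Index = Σ wᵢ·(p₁ᵢ/p₀ᵢ) = 10.3739 + 16.7288 + 15.3921 + 24.1521 + 20.1750 = 86.8220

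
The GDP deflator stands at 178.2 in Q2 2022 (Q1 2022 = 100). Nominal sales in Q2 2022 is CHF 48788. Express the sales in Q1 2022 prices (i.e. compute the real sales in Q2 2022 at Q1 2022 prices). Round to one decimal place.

Real = Nominal ÷ (Index/100) = 48788 ÷ (178.2/100)
     = 48788 ÷ 1.782 = 27378.2267

27378.2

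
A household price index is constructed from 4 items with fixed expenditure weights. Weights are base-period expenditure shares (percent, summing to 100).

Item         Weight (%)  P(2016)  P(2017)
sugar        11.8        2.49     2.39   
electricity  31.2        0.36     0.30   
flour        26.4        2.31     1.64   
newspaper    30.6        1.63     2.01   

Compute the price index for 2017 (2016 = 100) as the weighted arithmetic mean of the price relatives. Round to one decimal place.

sugar: 11.8 × (2.39/2.49) = 11.8 × 0.959839 = 11.3261
electricity: 31.2 × (0.30/0.36) = 31.2 × 0.833333 = 26.0000
flour: 26.4 × (1.64/2.31) = 26.4 × 0.709957 = 18.7429
newspaper: 30.6 × (2.01/1.63) = 30.6 × 1.233129 = 37.7337
Index = Σ wᵢ·(p₁ᵢ/p₀ᵢ) = 11.3261 + 26.0000 + 18.7429 + 37.7337 = 93.8027

93.8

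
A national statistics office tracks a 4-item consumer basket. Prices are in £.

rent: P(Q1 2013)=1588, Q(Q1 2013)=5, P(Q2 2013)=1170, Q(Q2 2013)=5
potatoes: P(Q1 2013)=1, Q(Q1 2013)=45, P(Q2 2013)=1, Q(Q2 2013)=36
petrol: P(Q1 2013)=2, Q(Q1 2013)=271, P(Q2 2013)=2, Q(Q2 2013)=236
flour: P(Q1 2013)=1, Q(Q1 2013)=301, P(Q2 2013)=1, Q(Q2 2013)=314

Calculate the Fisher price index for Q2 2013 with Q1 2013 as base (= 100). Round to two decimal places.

76.24

Laspeyres component (base-period weights):
ΣP(Q2 2013)Q(Q1 2013) = 1170×5 + 1×45 + 2×271 + 1×301 = 5850 + 45 + 542 + 301 = 6738
ΣP(Q1 2013)Q(Q1 2013) = 1588×5 + 1×45 + 2×271 + 1×301 = 7940 + 45 + 542 + 301 = 8828
L = 6738 / 8828 × 100 = 76.3253
Paasche component (current-period weights):
ΣP(Q2 2013)Q(Q2 2013) = 1170×5 + 1×36 + 2×236 + 1×314 = 5850 + 36 + 472 + 314 = 6672
ΣP(Q1 2013)Q(Q2 2013) = 1588×5 + 1×36 + 2×236 + 1×314 = 7940 + 36 + 472 + 314 = 8762
P = 6672 / 8762 × 100 = 76.1470
Fisher = √(L × P) = √(76.3253 × 76.1470) = 76.2361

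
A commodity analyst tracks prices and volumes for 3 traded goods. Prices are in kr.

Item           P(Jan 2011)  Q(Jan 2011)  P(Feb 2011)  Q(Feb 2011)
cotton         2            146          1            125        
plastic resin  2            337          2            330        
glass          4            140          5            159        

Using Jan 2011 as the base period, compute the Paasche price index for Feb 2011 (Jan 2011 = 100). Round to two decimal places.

Paasche price index uses current-period quantities as weights.
ΣP(Feb 2011)·Q(Feb 2011) = 1×125 + 2×330 + 5×159 = 125 + 660 + 795 = 1580
ΣP(Jan 2011)·Q(Feb 2011) = 2×125 + 2×330 + 4×159 = 250 + 660 + 636 = 1546
Index = 1580 / 1546 × 100 = 102.1992

102.20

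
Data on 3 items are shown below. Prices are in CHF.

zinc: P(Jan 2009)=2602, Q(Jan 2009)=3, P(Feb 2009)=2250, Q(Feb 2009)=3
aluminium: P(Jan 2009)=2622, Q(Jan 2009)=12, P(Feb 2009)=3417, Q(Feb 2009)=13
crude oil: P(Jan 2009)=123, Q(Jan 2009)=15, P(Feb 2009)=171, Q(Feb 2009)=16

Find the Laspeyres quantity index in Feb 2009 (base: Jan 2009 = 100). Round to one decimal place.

106.7

Laspeyres quantity index uses base-period prices as weights.
ΣP(Jan 2009)·Q(Feb 2009) = 2602×3 + 2622×13 + 123×16 = 7806 + 34086 + 1968 = 43860
ΣP(Jan 2009)·Q(Jan 2009) = 2602×3 + 2622×12 + 123×15 = 7806 + 31464 + 1845 = 41115
Index = 43860 / 41115 × 100 = 106.6764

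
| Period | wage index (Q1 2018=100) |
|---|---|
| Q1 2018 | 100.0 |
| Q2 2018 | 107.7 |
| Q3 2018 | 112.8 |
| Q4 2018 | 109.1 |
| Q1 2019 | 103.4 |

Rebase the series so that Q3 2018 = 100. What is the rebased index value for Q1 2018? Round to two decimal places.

Rebased(Q1 2018) = 100.0 / 112.8 × 100 = 88.6525

88.65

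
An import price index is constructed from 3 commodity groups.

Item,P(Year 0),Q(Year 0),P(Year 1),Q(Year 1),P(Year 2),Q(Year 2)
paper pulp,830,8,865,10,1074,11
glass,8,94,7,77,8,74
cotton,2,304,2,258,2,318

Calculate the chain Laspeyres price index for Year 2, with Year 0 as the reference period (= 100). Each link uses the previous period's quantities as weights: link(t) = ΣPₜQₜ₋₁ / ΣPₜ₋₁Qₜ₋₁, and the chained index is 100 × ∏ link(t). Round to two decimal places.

Link Year 0→Year 1:
ΣP(Year 1)Q(Year 0) = 865×8 + 7×94 + 2×304 = 6920 + 658 + 608 = 8186
ΣP(Year 0)Q(Year 0) = 830×8 + 8×94 + 2×304 = 6640 + 752 + 608 = 8000
link = 8186/8000 = 1.023250
Link Year 1→Year 2:
ΣP(Year 2)Q(Year 1) = 1074×10 + 8×77 + 2×258 = 10740 + 616 + 516 = 11872
ΣP(Year 1)Q(Year 1) = 865×10 + 7×77 + 2×258 = 8650 + 539 + 516 = 9705
link = 11872/9705 = 1.223287
Chained index = 100 × 1.023250 × 1.223287 = 125.1728

125.17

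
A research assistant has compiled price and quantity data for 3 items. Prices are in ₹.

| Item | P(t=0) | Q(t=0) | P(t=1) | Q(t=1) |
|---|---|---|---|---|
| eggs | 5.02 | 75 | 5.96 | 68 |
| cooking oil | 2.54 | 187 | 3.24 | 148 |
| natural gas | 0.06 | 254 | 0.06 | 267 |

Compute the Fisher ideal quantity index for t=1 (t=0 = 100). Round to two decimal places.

84.47

Laspeyres component (base-period weights):
ΣP(t=0)Q(t=1) = 5.02×68 + 2.54×148 + 0.06×267 = 341.36 + 375.92 + 16.02 = 733.3
ΣP(t=0)Q(t=0) = 5.02×75 + 2.54×187 + 0.06×254 = 376.5 + 474.98 + 15.24 = 866.72
L = 733.3 / 866.72 × 100 = 84.6063
Paasche component (current-period weights):
ΣP(t=1)Q(t=1) = 5.96×68 + 3.24×148 + 0.06×267 = 405.28 + 479.52 + 16.02 = 900.82
ΣP(t=1)Q(t=0) = 5.96×75 + 3.24×187 + 0.06×254 = 447 + 605.88 + 15.24 = 1068.12
P = 900.82 / 1068.12 × 100 = 84.3370
Fisher = √(L × P) = √(84.6063 × 84.3370) = 84.4715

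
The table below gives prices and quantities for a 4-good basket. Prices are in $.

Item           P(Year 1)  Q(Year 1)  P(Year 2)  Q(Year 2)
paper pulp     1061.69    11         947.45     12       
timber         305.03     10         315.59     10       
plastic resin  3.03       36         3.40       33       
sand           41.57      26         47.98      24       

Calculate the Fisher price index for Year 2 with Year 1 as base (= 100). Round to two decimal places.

Laspeyres component (base-period weights):
ΣP(Year 2)Q(Year 1) = 947.45×11 + 315.59×10 + 3.40×36 + 47.98×26 = 10421.95 + 3155.9 + 122.4 + 1247.48 = 14947.73
ΣP(Year 1)Q(Year 1) = 1061.69×11 + 305.03×10 + 3.03×36 + 41.57×26 = 11678.59 + 3050.3 + 109.08 + 1080.82 = 15918.79
L = 14947.73 / 15918.79 × 100 = 93.8999
Paasche component (current-period weights):
ΣP(Year 2)Q(Year 2) = 947.45×12 + 315.59×10 + 3.40×33 + 47.98×24 = 11369.4 + 3155.9 + 112.2 + 1151.52 = 15789.02
ΣP(Year 1)Q(Year 2) = 1061.69×12 + 305.03×10 + 3.03×33 + 41.57×24 = 12740.28 + 3050.3 + 99.99 + 997.68 = 16888.25
P = 15789.02 / 16888.25 × 100 = 93.4912
Fisher = √(L × P) = √(93.8999 × 93.4912) = 93.6953

93.70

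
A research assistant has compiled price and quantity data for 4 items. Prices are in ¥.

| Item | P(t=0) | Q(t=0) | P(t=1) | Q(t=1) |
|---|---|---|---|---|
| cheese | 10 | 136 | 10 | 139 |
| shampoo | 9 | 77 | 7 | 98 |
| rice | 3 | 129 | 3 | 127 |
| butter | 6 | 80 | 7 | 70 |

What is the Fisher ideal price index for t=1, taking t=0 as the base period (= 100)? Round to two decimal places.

96.68

Laspeyres component (base-period weights):
ΣP(t=1)Q(t=0) = 10×136 + 7×77 + 3×129 + 7×80 = 1360 + 539 + 387 + 560 = 2846
ΣP(t=0)Q(t=0) = 10×136 + 9×77 + 3×129 + 6×80 = 1360 + 693 + 387 + 480 = 2920
L = 2846 / 2920 × 100 = 97.4658
Paasche component (current-period weights):
ΣP(t=1)Q(t=1) = 10×139 + 7×98 + 3×127 + 7×70 = 1390 + 686 + 381 + 490 = 2947
ΣP(t=0)Q(t=1) = 10×139 + 9×98 + 3×127 + 6×70 = 1390 + 882 + 381 + 420 = 3073
P = 2947 / 3073 × 100 = 95.8998
Fisher = √(L × P) = √(97.4658 × 95.8998) = 96.6796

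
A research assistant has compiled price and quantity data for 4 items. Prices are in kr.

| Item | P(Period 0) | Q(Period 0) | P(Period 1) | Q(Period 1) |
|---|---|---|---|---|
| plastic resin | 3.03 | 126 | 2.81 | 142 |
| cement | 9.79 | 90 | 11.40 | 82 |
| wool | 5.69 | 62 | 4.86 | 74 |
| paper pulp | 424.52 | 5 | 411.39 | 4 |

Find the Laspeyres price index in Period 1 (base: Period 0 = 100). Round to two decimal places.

100.00

Laspeyres price index uses base-period quantities as weights.
ΣP(Period 1)·Q(Period 0) = 2.81×126 + 11.40×90 + 4.86×62 + 411.39×5 = 354.06 + 1026 + 301.32 + 2056.95 = 3738.33
ΣP(Period 0)·Q(Period 0) = 3.03×126 + 9.79×90 + 5.69×62 + 424.52×5 = 381.78 + 881.1 + 352.78 + 2122.6 = 3738.26
Index = 3738.33 / 3738.26 × 100 = 100.0019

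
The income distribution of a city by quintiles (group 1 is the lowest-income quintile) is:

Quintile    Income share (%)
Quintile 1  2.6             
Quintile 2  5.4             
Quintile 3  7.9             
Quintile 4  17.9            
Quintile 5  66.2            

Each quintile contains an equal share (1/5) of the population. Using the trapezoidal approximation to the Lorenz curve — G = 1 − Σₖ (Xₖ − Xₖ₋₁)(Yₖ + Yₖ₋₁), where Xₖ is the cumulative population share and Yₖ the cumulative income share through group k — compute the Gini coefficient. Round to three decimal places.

0.559

Cumulative income shares Yₖ: 0.0260, 0.0800, 0.1590, 0.3380, 1.0000
Σ (Xₖ−Xₖ₋₁)(Yₖ+Yₖ₋₁) = (1/5)(0.0260+0.0000) + (1/5)(0.0800+0.0260) + (1/5)(0.1590+0.0800) + (1/5)(0.3380+0.1590) + (1/5)(1.0000+0.3380)
  = 0.0052 + 0.0212 + 0.0478 + 0.0994 + 0.2676 = 0.4412
G = 1 − 0.4412 = 0.5588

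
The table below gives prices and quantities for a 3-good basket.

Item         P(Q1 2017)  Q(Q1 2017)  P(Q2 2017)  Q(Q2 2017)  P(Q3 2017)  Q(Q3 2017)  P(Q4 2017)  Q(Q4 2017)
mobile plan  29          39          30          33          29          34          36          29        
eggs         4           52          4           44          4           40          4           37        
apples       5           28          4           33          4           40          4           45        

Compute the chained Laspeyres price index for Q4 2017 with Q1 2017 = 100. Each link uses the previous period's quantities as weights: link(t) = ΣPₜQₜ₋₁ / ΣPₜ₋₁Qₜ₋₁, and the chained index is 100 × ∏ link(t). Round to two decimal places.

116.07

Link Q1 2017→Q2 2017:
ΣP(Q2 2017)Q(Q1 2017) = 30×39 + 4×52 + 4×28 = 1170 + 208 + 112 = 1490
ΣP(Q1 2017)Q(Q1 2017) = 29×39 + 4×52 + 5×28 = 1131 + 208 + 140 = 1479
link = 1490/1479 = 1.007437
Link Q2 2017→Q3 2017:
ΣP(Q3 2017)Q(Q2 2017) = 29×33 + 4×44 + 4×33 = 957 + 176 + 132 = 1265
ΣP(Q2 2017)Q(Q2 2017) = 30×33 + 4×44 + 4×33 = 990 + 176 + 132 = 1298
link = 1265/1298 = 0.974576
Link Q3 2017→Q4 2017:
ΣP(Q4 2017)Q(Q3 2017) = 36×34 + 4×40 + 4×40 = 1224 + 160 + 160 = 1544
ΣP(Q3 2017)Q(Q3 2017) = 29×34 + 4×40 + 4×40 = 986 + 160 + 160 = 1306
link = 1544/1306 = 1.182236
Chained index = 100 × 1.007437 × 0.974576 × 1.182236 = 116.0748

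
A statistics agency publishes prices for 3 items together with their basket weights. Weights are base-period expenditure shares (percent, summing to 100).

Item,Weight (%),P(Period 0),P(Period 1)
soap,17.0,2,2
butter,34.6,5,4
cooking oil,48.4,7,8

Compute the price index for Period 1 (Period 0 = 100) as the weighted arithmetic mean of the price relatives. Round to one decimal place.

100.0

soap: 17.0 × (2/2) = 17.0 × 1.000000 = 17.0000
butter: 34.6 × (4/5) = 34.6 × 0.800000 = 27.6800
cooking oil: 48.4 × (8/7) = 48.4 × 1.142857 = 55.3143
Index = Σ wᵢ·(p₁ᵢ/p₀ᵢ) = 17.0000 + 27.6800 + 55.3143 = 99.9943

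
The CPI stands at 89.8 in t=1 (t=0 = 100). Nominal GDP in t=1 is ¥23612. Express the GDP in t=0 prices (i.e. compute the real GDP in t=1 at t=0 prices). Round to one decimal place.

26294.0

Real = Nominal ÷ (Index/100) = 23612 ÷ (89.8/100)
     = 23612 ÷ 0.898 = 26293.9866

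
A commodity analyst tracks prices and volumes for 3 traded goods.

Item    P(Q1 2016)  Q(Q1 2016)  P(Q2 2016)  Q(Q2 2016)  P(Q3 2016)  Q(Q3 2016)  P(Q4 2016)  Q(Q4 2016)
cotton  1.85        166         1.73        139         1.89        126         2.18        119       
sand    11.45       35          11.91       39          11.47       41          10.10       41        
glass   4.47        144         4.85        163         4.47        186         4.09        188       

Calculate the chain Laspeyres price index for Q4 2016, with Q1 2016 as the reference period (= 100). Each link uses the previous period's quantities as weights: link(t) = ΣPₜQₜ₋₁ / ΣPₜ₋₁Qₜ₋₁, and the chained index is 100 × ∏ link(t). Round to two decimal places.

Link Q1 2016→Q2 2016:
ΣP(Q2 2016)Q(Q1 2016) = 1.73×166 + 11.91×35 + 4.85×144 = 287.18 + 416.85 + 698.4 = 1402.43
ΣP(Q1 2016)Q(Q1 2016) = 1.85×166 + 11.45×35 + 4.47×144 = 307.1 + 400.75 + 643.68 = 1351.53
link = 1402.43/1351.53 = 1.037661
Link Q2 2016→Q3 2016:
ΣP(Q3 2016)Q(Q2 2016) = 1.89×139 + 11.47×39 + 4.47×163 = 262.71 + 447.33 + 728.61 = 1438.65
ΣP(Q2 2016)Q(Q2 2016) = 1.73×139 + 11.91×39 + 4.85×163 = 240.47 + 464.49 + 790.55 = 1495.51
link = 1438.65/1495.51 = 0.961980
Link Q3 2016→Q4 2016:
ΣP(Q4 2016)Q(Q3 2016) = 2.18×126 + 10.10×41 + 4.09×186 = 274.68 + 414.1 + 760.74 = 1449.52
ΣP(Q3 2016)Q(Q3 2016) = 1.89×126 + 11.47×41 + 4.47×186 = 238.14 + 470.27 + 831.42 = 1539.83
link = 1449.52/1539.83 = 0.941351
Chained index = 100 × 1.037661 × 0.961980 × 0.941351 = 93.9664

93.97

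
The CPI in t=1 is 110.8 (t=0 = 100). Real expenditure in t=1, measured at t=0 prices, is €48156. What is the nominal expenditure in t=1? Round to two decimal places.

Nominal = Real × (Index/100) = 48156 × (110.8/100)
        = 48156 × 1.108 = 53356.8480

53356.85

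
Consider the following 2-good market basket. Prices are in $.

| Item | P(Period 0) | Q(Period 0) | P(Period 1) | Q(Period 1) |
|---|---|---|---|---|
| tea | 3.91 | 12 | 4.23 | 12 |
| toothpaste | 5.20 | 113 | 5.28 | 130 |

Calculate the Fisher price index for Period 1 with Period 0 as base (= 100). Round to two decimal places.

Laspeyres component (base-period weights):
ΣP(Period 1)Q(Period 0) = 4.23×12 + 5.28×113 = 50.76 + 596.64 = 647.4
ΣP(Period 0)Q(Period 0) = 3.91×12 + 5.20×113 = 46.92 + 587.6 = 634.52
L = 647.4 / 634.52 × 100 = 102.0299
Paasche component (current-period weights):
ΣP(Period 1)Q(Period 1) = 4.23×12 + 5.28×130 = 50.76 + 686.4 = 737.16
ΣP(Period 0)Q(Period 1) = 3.91×12 + 5.20×130 = 46.92 + 676 = 722.92
P = 737.16 / 722.92 × 100 = 101.9698
Fisher = √(L × P) = √(102.0299 × 101.9698) = 101.9998

102.00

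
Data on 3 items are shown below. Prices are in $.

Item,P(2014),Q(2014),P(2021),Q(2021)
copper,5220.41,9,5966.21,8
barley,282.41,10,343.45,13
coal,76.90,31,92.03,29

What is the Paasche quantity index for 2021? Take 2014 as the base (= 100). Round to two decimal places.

Paasche quantity index uses current-period prices as weights.
ΣP(2021)·Q(2021) = 5966.21×8 + 343.45×13 + 92.03×29 = 47729.68 + 4464.85 + 2668.87 = 54863.4
ΣP(2021)·Q(2014) = 5966.21×9 + 343.45×10 + 92.03×31 = 53695.89 + 3434.5 + 2852.93 = 59983.32
Index = 54863.4 / 59983.32 × 100 = 91.4644

91.46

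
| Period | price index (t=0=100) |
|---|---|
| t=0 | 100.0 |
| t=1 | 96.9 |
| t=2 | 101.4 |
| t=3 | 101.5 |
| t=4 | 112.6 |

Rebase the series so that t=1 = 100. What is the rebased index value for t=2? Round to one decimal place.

104.6

Rebased(t=2) = 101.4 / 96.9 × 100 = 104.6440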